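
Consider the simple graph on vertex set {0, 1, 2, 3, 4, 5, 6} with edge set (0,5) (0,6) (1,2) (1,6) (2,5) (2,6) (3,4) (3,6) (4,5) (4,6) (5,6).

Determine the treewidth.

2

A width-2 tree decomposition is:
Bags: B1 = {0, 5, 6}  B2 = {2, 5, 6}  B3 = {1, 2, 6}  B4 = {4, 5, 6}  B5 = {3, 4, 6}
Tree: B1–B2, B2–B3, B2–B4, B4–B5
Each bag holds 3 vertices, so the decomposition has width 2, which upper-bounds the treewidth. For the lower bound, the 3 vertices {1, 2, 6} are pairwise adjacent, and any tree decomposition puts a clique entirely inside one bag — forcing width ≥ 2. Hence tw(G) = 2 exactly.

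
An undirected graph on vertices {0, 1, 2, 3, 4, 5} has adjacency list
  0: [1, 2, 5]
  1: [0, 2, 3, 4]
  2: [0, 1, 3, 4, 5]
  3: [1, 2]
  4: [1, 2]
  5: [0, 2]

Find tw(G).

A width-2 tree decomposition is:
Bags: B1 = {1, 2, 3}  B2 = {0, 1, 2}  B3 = {0, 2, 5}  B4 = {1, 2, 4}
Tree: B1–B2, B2–B3, B1–B4
The largest bag has 3 vertices, giving width 2; this decomposition certifies tw(G) ≤ 2. Conversely, {0, 1, 2} is a clique of size 3, and the vertices of any clique must share a bag in every tree decomposition; so some bag has ≥ 3 vertices and tw(G) ≥ 2. The upper and lower bounds meet at 2, so that is the treewidth.

2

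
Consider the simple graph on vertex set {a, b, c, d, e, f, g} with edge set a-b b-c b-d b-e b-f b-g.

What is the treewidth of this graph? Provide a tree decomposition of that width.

Treewidth 1.
One such decomposition:
Bags: B1 = {b, g}  B2 = {b, c}  B3 = {b, d}  B4 = {b, e}  B5 = {b, f}  B6 = {a, b}
Tree: B1–B2, B2–B3, B3–B4, B4–B5, B1–B6

Every bag has size at most 2, so the width is 2 − 1 = 1 and tw(G) ≤ 1. Since G has at least one edge (e.g. g–b), it is not an edgeless graph, so tw(G) ≥ 1. Therefore the treewidth is 1.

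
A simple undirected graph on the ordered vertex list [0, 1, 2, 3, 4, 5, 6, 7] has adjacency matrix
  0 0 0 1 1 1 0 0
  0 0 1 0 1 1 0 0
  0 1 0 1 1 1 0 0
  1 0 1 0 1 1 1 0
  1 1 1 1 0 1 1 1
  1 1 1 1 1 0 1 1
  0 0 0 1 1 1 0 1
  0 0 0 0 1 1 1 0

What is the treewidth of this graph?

3

A width-3 tree decomposition is:
Bags: B1 = {3, 4, 5, 6}  B2 = {4, 5, 6, 7}  B3 = {0, 3, 4, 5}  B4 = {2, 3, 4, 5}  B5 = {1, 2, 4, 5}
Tree: B1–B2, B1–B3, B1–B4, B4–B5
Each bag holds 4 vertices, so the decomposition has width 3, which upper-bounds the treewidth. Conversely, {1, 2, 4, 5} is a clique of size 4, and the vertices of any clique must share a bag in every tree decomposition; so some bag has ≥ 4 vertices and tw(G) ≥ 3. Combining the bounds, tw(G) = 3.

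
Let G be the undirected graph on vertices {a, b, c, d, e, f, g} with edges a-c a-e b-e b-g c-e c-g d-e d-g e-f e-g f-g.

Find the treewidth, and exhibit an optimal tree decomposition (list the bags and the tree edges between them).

Treewidth 2.
Bags: B1 = {d, e, g}  B2 = {c, e, g}  B3 = {b, e, g}  B4 = {e, f, g}  B5 = {a, c, e}
Tree: B1–B2, B1–B3, B2–B4, B2–B5

Each bag holds 3 vertices, so the decomposition has width 2, which upper-bounds the treewidth. For the lower bound, the 3 vertices {d, e, g} are pairwise adjacent, and any tree decomposition puts a clique entirely inside one bag — forcing width ≥ 2. Combining the bounds, tw(G) = 2.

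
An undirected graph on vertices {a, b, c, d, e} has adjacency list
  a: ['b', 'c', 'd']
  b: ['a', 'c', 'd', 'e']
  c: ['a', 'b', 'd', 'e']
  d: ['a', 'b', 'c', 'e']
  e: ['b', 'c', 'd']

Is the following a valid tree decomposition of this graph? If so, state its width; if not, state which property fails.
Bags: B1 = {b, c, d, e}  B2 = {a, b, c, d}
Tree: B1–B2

Every vertex of G appears in some bag (union = {a, b, c, d, e}); every edge is covered by a bag; and for each vertex v the set of bags containing v is connected in the bag tree. The decomposition is therefore valid. The largest bag has 4 vertices, so the width is 3.

Yes; width 3.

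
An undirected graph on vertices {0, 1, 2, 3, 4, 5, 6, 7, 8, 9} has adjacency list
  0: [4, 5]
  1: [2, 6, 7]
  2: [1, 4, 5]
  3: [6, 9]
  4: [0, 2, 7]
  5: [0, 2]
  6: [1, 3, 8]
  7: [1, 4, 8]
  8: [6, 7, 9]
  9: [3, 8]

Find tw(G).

2

A width-2 tree decomposition is:
Bags: B1 = {3, 6, 9}  B2 = {6, 8, 9}  B3 = {1, 6, 8}  B4 = {1, 7, 8}  B5 = {1, 2, 7}  B6 = {2, 4, 7}  B7 = {2, 4, 5}  B8 = {0, 4, 5}
Tree: B1–B2, B2–B3, B3–B4, B4–B5, B5–B6, B6–B7, B7–B8
Every bag has size at most 3, so the width is 3 − 1 = 2 and tw(G) ≤ 2. The edges 3–9–8–6–3 form a cycle, so G is not a tree and its treewidth is at least 2. Combining the bounds, tw(G) = 2.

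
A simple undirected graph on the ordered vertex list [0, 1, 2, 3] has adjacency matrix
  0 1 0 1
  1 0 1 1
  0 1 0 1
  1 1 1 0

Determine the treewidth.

A width-2 tree decomposition is:
Bags: B1 = {1, 2, 3}  B2 = {0, 1, 3}
Tree: B1–B2
Each bag holds 3 vertices, so the decomposition has width 2, which upper-bounds the treewidth. Conversely, {0, 1, 3} is a clique of size 3, and the vertices of any clique must share a bag in every tree decomposition; so some bag has ≥ 3 vertices and tw(G) ≥ 2. Therefore the treewidth is 2.

2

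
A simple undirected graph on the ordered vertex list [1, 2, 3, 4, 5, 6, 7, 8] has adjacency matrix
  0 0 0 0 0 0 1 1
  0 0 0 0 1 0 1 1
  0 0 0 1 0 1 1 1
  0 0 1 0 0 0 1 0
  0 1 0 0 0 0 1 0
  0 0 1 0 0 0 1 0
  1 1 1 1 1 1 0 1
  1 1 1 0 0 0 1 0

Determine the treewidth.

2

A width-2 tree decomposition is:
Bags: B1 = {2, 7, 8}  B2 = {2, 5, 7}  B3 = {1, 7, 8}  B4 = {3, 7, 8}  B5 = {3, 4, 7}  B6 = {3, 6, 7}
Tree: B1–B2, B1–B3, B1–B4, B4–B5, B5–B6
Each bag holds 3 vertices, so the decomposition has width 2, which upper-bounds the treewidth. On the other hand G contains the 3-clique {1, 7, 8}. A clique must lie in a single bag of any decomposition, so no decomposition can have width below 2. The upper and lower bounds meet at 2, so that is the treewidth.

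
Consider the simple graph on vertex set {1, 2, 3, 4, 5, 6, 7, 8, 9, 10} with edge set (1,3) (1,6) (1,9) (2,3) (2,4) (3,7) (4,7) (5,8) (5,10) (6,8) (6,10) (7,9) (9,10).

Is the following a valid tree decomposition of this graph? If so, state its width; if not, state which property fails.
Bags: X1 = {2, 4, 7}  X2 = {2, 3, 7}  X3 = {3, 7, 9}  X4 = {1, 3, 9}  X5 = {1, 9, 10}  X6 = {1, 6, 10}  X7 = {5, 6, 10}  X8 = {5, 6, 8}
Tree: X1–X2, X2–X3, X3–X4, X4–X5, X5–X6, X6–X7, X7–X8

Yes; width 2.

Checking the three conditions: (i) the bags cover all of {1, 2, 3, 4, 5, 6, 7, 8, 9, 10}; (ii) for each edge, some bag contains both endpoints; (iii) the bags containing any fixed vertex form a subtree. All hold, so the decomposition is valid with width 3 − 1 = 2.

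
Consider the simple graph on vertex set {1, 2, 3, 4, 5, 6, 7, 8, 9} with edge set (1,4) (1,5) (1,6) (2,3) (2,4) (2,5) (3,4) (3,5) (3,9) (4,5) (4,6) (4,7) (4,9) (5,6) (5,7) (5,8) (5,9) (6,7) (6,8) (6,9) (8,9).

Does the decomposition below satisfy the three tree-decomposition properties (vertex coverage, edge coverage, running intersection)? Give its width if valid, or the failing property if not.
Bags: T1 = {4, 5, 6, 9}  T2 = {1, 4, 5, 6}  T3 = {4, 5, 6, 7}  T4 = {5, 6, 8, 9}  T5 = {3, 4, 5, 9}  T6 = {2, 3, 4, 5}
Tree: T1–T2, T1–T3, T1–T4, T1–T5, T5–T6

Yes; width 3.

Checking the three conditions: (i) the bags cover all of {1, 2, 3, 4, 5, 6, 7, 8, 9}; (ii) for each edge, some bag contains both endpoints; (iii) the bags containing any fixed vertex form a subtree. All hold, so the decomposition is valid with width 4 − 1 = 3.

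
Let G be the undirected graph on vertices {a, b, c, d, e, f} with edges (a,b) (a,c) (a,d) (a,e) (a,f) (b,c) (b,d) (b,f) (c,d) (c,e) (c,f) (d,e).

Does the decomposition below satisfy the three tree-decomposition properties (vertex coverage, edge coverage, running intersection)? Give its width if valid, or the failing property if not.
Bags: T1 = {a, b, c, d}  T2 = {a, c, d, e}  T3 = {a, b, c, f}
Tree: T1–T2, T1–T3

Every vertex of G appears in some bag (union = {a, b, c, d, e, f}); every edge is covered by a bag; and for each vertex v the set of bags containing v is connected in the bag tree. The decomposition is therefore valid. The largest bag has 4 vertices, so the width is 3.

Yes; width 3.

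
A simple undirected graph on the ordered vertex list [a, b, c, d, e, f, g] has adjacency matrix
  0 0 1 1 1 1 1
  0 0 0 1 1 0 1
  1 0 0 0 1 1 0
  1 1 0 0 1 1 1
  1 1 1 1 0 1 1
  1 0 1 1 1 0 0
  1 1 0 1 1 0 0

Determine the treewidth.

A width-3 tree decomposition is:
Bags: B1 = {b, d, e, g}  B2 = {a, d, e, g}  B3 = {a, d, e, f}  B4 = {a, c, e, f}
Tree: B1–B2, B2–B3, B3–B4
The largest bag has 4 vertices, giving width 3; this decomposition certifies tw(G) ≤ 3. Conversely, {a, d, e, g} is a clique of size 4, and the vertices of any clique must share a bag in every tree decomposition; so some bag has ≥ 4 vertices and tw(G) ≥ 3. Combining the bounds, tw(G) = 3.

3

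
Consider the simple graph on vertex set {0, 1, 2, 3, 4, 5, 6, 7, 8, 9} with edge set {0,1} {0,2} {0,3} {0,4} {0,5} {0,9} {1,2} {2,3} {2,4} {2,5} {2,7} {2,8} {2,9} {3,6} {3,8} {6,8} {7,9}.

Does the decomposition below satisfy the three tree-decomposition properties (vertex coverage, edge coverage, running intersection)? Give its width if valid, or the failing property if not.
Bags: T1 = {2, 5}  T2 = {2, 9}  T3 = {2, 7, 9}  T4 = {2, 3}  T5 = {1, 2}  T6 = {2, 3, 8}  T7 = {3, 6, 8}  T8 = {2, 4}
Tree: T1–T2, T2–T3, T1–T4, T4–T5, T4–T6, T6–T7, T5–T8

A tree decomposition must satisfy three properties: every vertex lies in some bag; for every edge, both endpoints lie together in some bag; and for every vertex, the bags containing it form a connected subtree. Here vertex 0 appears in no bag, so the decomposition is invalid.

No — vertex 0 appears in no bag.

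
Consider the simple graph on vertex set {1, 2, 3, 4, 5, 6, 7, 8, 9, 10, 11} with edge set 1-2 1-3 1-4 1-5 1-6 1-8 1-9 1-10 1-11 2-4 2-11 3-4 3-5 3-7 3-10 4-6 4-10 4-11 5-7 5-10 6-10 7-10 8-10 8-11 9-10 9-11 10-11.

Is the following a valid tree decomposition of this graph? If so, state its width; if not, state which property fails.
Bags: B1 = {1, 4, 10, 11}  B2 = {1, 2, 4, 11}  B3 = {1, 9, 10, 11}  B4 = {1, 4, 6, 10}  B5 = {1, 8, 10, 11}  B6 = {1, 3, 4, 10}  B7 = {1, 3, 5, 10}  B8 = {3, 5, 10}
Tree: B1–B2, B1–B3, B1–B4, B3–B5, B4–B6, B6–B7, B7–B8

No — vertex 7 appears in no bag.

A tree decomposition must satisfy three properties: every vertex lies in some bag; for every edge, both endpoints lie together in some bag; and for every vertex, the bags containing it form a connected subtree. Here vertex 7 appears in no bag, so the decomposition is invalid.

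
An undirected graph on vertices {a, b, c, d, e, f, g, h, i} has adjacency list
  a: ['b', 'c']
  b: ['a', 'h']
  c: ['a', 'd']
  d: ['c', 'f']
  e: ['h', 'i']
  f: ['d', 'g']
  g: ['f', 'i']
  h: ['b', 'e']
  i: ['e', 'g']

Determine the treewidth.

2

A width-2 tree decomposition is:
Bags: B1 = {b, e, h}  B2 = {b, e, i}  B3 = {b, g, i}  B4 = {b, f, g}  B5 = {b, d, f}  B6 = {b, c, d}  B7 = {a, b, c}
Tree: B1–B2, B2–B3, B3–B4, B4–B5, B5–B6, B6–B7
The largest bag has 3 vertices, giving width 2; this decomposition certifies tw(G) ≤ 2. Since b–h–e–i–g–f–d–c–a–b is a cycle in G, G is not acyclic. Forests are exactly the graphs of treewidth ≤ 1, so tw(G) ≥ 2. Therefore the treewidth is 2.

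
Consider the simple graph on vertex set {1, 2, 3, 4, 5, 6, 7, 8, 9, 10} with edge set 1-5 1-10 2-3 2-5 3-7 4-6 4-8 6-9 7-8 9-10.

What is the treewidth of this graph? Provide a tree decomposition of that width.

Treewidth 2.
One optimal decomposition is:
Bags: B1 = {1, 5, 10}  B2 = {5, 9, 10}  B3 = {5, 6, 9}  B4 = {4, 5, 6}  B5 = {4, 5, 8}  B6 = {5, 7, 8}  B7 = {3, 5, 7}  B8 = {2, 3, 5}
Tree: B1–B2, B2–B3, B3–B4, B4–B5, B5–B6, B6–B7, B7–B8

Each bag holds 3 vertices, so the decomposition has width 2, which upper-bounds the treewidth. Since 5–1–10–9–6–4–8–7–3–2–5 is a cycle in G, G is not acyclic. Forests are exactly the graphs of treewidth ≤ 1, so tw(G) ≥ 2. Hence tw(G) = 2 exactly.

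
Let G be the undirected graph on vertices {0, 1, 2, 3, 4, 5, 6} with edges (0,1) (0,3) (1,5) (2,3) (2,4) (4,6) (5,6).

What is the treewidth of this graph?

A width-2 tree decomposition is:
Bags: B1 = {0, 1, 3}  B2 = {1, 2, 3}  B3 = {1, 2, 4}  B4 = {1, 4, 6}  B5 = {1, 5, 6}
Tree: B1–B2, B2–B3, B3–B4, B4–B5
Every bag has size at most 3, so the width is 3 − 1 = 2 and tw(G) ≤ 2. For the lower bound, G contains the cycle 1–0–3–2–4–6–5–1, so G is not a forest; only forests have treewidth ≤ 1, hence tw(G) ≥ 2. Therefore the treewidth is 2.

2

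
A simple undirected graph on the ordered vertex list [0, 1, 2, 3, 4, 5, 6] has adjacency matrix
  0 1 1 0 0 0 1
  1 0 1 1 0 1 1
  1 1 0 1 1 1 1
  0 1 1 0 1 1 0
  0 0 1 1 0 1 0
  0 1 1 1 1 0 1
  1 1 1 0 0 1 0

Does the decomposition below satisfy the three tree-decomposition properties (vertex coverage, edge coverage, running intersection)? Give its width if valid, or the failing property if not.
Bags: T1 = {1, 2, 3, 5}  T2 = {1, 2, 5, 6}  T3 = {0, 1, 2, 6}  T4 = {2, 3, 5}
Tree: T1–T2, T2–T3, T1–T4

No — vertex 4 appears in no bag.

A tree decomposition must satisfy three properties: every vertex lies in some bag; for every edge, both endpoints lie together in some bag; and for every vertex, the bags containing it form a connected subtree. Here vertex 4 appears in no bag, so the decomposition is invalid.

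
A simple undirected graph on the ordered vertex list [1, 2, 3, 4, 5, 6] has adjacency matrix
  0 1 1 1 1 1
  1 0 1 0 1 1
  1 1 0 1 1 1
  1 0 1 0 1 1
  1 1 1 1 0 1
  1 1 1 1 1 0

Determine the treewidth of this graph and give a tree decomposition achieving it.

Treewidth 4.
One such decomposition:
Bags: B1 = {1, 2, 3, 5, 6}  B2 = {1, 3, 4, 5, 6}
Tree: B1–B2

Each bag holds 5 vertices, so the decomposition has width 4, which upper-bounds the treewidth. Conversely, {1, 2, 3, 5, 6} is a clique of size 5, and the vertices of any clique must share a bag in every tree decomposition; so some bag has ≥ 5 vertices and tw(G) ≥ 4. The upper and lower bounds meet at 4, so that is the treewidth.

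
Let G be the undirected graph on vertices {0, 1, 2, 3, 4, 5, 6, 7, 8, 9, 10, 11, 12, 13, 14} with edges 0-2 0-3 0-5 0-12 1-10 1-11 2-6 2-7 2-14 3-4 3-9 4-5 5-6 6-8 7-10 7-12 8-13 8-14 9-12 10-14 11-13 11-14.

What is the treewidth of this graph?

3

A width-3 tree decomposition is:
Bags: B1 = {3, 4, 9, 12}  B2 = {0, 3, 4, 12}  B3 = {0, 4, 5, 12}  B4 = {0, 5, 7, 12}  B5 = {0, 2, 5, 7}  B6 = {2, 5, 6, 7}  B7 = {2, 6, 7, 10}  B8 = {2, 6, 10, 14}  B9 = {6, 8, 10, 14}  B10 = {1, 8, 10, 14}  B11 = {1, 8, 11, 14}  B12 = {1, 8, 11, 13}
Tree: B1–B2, B2–B3, B3–B4, B4–B5, B5–B6, B6–B7, B7–B8, B8–B9, B9–B10, B10–B11, B11–B12
The largest bag has 4 vertices, giving width 3; this decomposition certifies tw(G) ≤ 3. For the lower bound: the 4 vertex sets {3,4,9}, {12}, {0}, {2,5,6,7} are disjoint, each induces a connected subgraph, and every pair is joined by at least one edge of G. Contracting each set to a single vertex therefore yields K_{4} as a minor, and since treewidth is minor-monotone, tw(G) ≥ tw(K_{4}) = 3. Hence tw(G) = 3 exactly.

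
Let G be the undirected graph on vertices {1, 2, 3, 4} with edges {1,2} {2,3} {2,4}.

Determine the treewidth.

1

A width-1 tree decomposition is:
Bags: B1 = {2, 4}  B2 = {2, 3}  B3 = {1, 2}
Tree: B1–B2, B1–B3
The largest bag has 2 vertices, giving width 1; this decomposition certifies tw(G) ≤ 1. Any graph with an edge has treewidth ≥ 1, and G has the edge 4–2. The upper and lower bounds meet at 1, so that is the treewidth.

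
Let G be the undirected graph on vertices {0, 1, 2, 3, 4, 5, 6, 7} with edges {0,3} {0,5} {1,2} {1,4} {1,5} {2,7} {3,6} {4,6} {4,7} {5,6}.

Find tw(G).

2

A width-2 tree decomposition is:
Bags: B1 = {0, 3, 6}  B2 = {0, 5, 6}  B3 = {4, 5, 6}  B4 = {1, 4, 5}  B5 = {1, 4, 7}  B6 = {1, 2, 7}
Tree: B1–B2, B2–B3, B3–B4, B4–B5, B5–B6
Each bag holds 3 vertices, so the decomposition has width 2, which upper-bounds the treewidth. The edges 3–0–5–6–3 form a cycle, so G is not a tree and its treewidth is at least 2. Hence tw(G) = 2 exactly.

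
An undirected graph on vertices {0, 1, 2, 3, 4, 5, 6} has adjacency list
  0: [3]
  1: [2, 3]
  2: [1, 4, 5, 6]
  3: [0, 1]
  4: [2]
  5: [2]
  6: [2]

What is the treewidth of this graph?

A width-1 tree decomposition is:
Bags: B1 = {2, 6}  B2 = {1, 2}  B3 = {2, 4}  B4 = {1, 3}  B5 = {2, 5}  B6 = {0, 3}
Tree: B1–B2, B2–B3, B2–B4, B3–B5, B4–B6
Every bag has size at most 2, so the width is 2 − 1 = 1 and tw(G) ≤ 1. G has an edge, so its treewidth is at least 1. Therefore the treewidth is 1.

1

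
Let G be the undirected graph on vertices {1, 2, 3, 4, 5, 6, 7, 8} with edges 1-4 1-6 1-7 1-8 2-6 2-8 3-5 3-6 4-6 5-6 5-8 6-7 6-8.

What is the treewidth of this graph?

A width-2 tree decomposition is:
Bags: B1 = {1, 6, 8}  B2 = {1, 6, 7}  B3 = {2, 6, 8}  B4 = {5, 6, 8}  B5 = {3, 5, 6}  B6 = {1, 4, 6}
Tree: B1–B2, B1–B3, B1–B4, B4–B5, B2–B6
Each bag holds 3 vertices, so the decomposition has width 2, which upper-bounds the treewidth. Conversely, {1, 6, 8} is a clique of size 3, and the vertices of any clique must share a bag in every tree decomposition; so some bag has ≥ 3 vertices and tw(G) ≥ 2. The upper and lower bounds meet at 2, so that is the treewidth.

2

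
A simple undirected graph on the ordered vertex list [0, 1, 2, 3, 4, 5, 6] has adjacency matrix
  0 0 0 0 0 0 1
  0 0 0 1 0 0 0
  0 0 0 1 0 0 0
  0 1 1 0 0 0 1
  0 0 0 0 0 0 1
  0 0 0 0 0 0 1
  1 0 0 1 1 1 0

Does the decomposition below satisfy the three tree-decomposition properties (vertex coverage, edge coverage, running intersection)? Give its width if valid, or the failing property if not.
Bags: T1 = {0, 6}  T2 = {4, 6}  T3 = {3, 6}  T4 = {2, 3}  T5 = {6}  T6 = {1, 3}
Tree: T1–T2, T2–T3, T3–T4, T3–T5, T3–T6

A tree decomposition must satisfy three properties: every vertex lies in some bag; for every edge, both endpoints lie together in some bag; and for every vertex, the bags containing it form a connected subtree. Here vertex 5 appears in no bag, so the decomposition is invalid.

No — vertex 5 appears in no bag.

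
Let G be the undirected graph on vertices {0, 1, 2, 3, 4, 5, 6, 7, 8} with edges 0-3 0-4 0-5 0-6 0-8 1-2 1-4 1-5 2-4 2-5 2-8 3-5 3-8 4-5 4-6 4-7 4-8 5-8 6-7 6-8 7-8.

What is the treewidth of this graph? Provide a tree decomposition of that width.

Treewidth 3.
One such decomposition:
Bags: B1 = {0, 4, 6, 8}  B2 = {4, 6, 7, 8}  B3 = {0, 4, 5, 8}  B4 = {2, 4, 5, 8}  B5 = {0, 3, 5, 8}  B6 = {1, 2, 4, 5}
Tree: B1–B2, B1–B3, B3–B4, B3–B5, B4–B6

The largest bag has 4 vertices, giving width 3; this decomposition certifies tw(G) ≤ 3. For the lower bound, the 4 vertices {0, 3, 5, 8} are pairwise adjacent, and any tree decomposition puts a clique entirely inside one bag — forcing width ≥ 3. Hence tw(G) = 3 exactly.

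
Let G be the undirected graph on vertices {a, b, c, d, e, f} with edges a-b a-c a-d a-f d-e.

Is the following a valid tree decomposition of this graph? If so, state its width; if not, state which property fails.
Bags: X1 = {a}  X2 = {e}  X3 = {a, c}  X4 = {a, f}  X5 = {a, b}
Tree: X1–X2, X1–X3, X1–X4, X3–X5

No — vertex d appears in no bag.

A tree decomposition must satisfy three properties: every vertex lies in some bag; for every edge, both endpoints lie together in some bag; and for every vertex, the bags containing it form a connected subtree. Here vertex d appears in no bag, so the decomposition is invalid.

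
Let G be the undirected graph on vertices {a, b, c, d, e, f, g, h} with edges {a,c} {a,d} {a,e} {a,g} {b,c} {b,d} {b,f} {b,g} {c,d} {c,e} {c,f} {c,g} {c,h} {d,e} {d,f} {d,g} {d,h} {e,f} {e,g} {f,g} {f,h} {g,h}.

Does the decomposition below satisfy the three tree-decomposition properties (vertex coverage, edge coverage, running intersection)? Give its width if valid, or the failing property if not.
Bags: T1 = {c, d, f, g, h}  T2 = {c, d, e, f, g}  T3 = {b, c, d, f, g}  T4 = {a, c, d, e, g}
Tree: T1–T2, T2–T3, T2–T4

Yes; width 4.

Checking the three conditions: (i) the bags cover all of {a, b, c, d, e, f, g, h}; (ii) for each edge, some bag contains both endpoints; (iii) the bags containing any fixed vertex form a subtree. All hold, so the decomposition is valid with width 5 − 1 = 4.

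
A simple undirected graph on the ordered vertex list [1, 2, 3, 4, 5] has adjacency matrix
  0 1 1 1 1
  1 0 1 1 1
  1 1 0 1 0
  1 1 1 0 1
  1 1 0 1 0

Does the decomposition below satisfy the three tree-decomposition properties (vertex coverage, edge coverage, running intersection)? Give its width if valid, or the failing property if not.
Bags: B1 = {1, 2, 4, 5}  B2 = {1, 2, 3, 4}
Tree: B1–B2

Yes; width 3.

Vertex coverage: the bags together contain {1, 2, 3, 4, 5}, the full vertex set. Edge coverage: each edge of G has both endpoints in at least one bag. Running intersection: for every vertex, the bags containing it form a connected subtree. All three properties hold, so this is a valid tree decomposition of width max|bag| − 1 = 3, and hence tw(G) ≤ 3.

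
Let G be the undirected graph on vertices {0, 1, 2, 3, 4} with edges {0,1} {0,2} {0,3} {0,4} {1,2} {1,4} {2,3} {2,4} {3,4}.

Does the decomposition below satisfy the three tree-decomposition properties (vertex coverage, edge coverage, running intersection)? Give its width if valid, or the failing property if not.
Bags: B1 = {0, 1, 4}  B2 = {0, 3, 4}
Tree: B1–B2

A tree decomposition must satisfy three properties: every vertex lies in some bag; for every edge, both endpoints lie together in some bag; and for every vertex, the bags containing it form a connected subtree. Here vertex 2 appears in no bag, so the decomposition is invalid.

No — vertex 2 appears in no bag.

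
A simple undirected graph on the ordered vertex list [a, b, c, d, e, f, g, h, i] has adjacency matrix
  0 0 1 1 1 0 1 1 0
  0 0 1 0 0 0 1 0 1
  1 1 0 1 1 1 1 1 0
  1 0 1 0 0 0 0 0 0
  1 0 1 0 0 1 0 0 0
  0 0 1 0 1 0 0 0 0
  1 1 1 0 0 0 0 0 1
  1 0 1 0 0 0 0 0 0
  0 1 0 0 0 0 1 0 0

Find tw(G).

2

A width-2 tree decomposition is:
Bags: B1 = {a, c, h}  B2 = {a, c, e}  B3 = {a, c, g}  B4 = {b, c, g}  B5 = {b, g, i}  B6 = {c, e, f}  B7 = {a, c, d}
Tree: B1–B2, B1–B3, B3–B4, B4–B5, B2–B6, B1–B7
Each bag holds 3 vertices, so the decomposition has width 2, which upper-bounds the treewidth. Conversely, {a, c, d} is a clique of size 3, and the vertices of any clique must share a bag in every tree decomposition; so some bag has ≥ 3 vertices and tw(G) ≥ 2. The upper and lower bounds meet at 2, so that is the treewidth.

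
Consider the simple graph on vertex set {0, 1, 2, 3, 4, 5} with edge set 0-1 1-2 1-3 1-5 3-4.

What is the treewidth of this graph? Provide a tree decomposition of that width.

Treewidth 1.
Bags: B1 = {1, 3}  B2 = {0, 1}  B3 = {1, 5}  B4 = {3, 4}  B5 = {1, 2}
Tree: B1–B2, B2–B3, B1–B4, B1–B5

Each bag holds 2 vertices, so the decomposition has width 1, which upper-bounds the treewidth. Any graph with an edge has treewidth ≥ 1, and G has the edge 1–3. Combining the bounds, tw(G) = 1.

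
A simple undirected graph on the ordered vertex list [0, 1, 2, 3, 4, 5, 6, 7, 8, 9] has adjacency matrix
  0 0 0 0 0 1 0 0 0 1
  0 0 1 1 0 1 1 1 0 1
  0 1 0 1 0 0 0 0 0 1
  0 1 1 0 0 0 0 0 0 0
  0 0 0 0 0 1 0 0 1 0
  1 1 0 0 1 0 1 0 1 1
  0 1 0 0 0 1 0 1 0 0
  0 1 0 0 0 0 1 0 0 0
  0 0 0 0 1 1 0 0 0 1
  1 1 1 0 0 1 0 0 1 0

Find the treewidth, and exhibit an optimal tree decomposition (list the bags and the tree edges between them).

Treewidth 2.
One such decomposition:
Bags: B1 = {1, 5, 9}  B2 = {5, 8, 9}  B3 = {1, 2, 9}  B4 = {1, 5, 6}  B5 = {0, 5, 9}  B6 = {4, 5, 8}  B7 = {1, 2, 3}  B8 = {1, 6, 7}
Tree: B1–B2, B1–B3, B1–B4, B2–B5, B2–B6, B3–B7, B4–B8

Every bag has size at most 3, so the width is 3 − 1 = 2 and tw(G) ≤ 2. Conversely, {0, 5, 9} is a clique of size 3, and the vertices of any clique must share a bag in every tree decomposition; so some bag has ≥ 3 vertices and tw(G) ≥ 2. The upper and lower bounds meet at 2, so that is the treewidth.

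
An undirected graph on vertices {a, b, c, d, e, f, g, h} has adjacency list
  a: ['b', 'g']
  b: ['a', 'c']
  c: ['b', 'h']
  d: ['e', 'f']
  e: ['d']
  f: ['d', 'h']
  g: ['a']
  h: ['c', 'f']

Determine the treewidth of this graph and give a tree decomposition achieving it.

Treewidth 1.
One such decomposition:
Bags: B1 = {a, g}  B2 = {a, b}  B3 = {b, c}  B4 = {c, h}  B5 = {f, h}  B6 = {d, f}  B7 = {d, e}
Tree: B1–B2, B2–B3, B3–B4, B4–B5, B5–B6, B6–B7

The largest bag has 2 vertices, giving width 1; this decomposition certifies tw(G) ≤ 1. Since G has at least one edge (e.g. g–a), it is not an edgeless graph, so tw(G) ≥ 1. Combining the bounds, tw(G) = 1.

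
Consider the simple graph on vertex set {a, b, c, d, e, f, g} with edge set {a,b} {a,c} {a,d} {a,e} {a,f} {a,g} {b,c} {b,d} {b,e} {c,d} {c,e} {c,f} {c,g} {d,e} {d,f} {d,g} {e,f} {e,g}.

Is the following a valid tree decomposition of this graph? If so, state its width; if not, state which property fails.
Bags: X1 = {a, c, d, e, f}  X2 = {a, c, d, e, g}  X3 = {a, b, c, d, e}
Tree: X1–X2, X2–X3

Every vertex of G appears in some bag (union = {a, b, c, d, e, f, g}); every edge is covered by a bag; and for each vertex v the set of bags containing v is connected in the bag tree. The decomposition is therefore valid. The largest bag has 5 vertices, so the width is 4.

Yes; width 4.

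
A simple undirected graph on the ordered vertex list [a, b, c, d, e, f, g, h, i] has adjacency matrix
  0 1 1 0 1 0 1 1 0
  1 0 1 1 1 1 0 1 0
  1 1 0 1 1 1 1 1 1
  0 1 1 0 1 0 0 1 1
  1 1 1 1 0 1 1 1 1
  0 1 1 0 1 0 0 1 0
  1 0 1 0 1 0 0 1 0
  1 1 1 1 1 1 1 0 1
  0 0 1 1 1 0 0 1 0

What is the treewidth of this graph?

4

A width-4 tree decomposition is:
Bags: B1 = {b, c, d, e, h}  B2 = {a, b, c, e, h}  B3 = {a, c, e, g, h}  B4 = {c, d, e, h, i}  B5 = {b, c, e, f, h}
Tree: B1–B2, B2–B3, B1–B4, B1–B5
Each bag holds 5 vertices, so the decomposition has width 4, which upper-bounds the treewidth. Conversely, {a, c, e, g, h} is a clique of size 5, and the vertices of any clique must share a bag in every tree decomposition; so some bag has ≥ 5 vertices and tw(G) ≥ 4. Hence tw(G) = 4 exactly.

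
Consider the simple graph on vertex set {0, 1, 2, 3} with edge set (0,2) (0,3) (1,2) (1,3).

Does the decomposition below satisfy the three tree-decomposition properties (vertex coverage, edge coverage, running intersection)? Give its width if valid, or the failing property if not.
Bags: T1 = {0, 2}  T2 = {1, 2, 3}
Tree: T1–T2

No — edge (3,0) lies in no bag.

A tree decomposition must satisfy three properties: every vertex lies in some bag; for every edge, both endpoints lie together in some bag; and for every vertex, the bags containing it form a connected subtree. Here edge (3,0) lies in no bag, so the decomposition is invalid.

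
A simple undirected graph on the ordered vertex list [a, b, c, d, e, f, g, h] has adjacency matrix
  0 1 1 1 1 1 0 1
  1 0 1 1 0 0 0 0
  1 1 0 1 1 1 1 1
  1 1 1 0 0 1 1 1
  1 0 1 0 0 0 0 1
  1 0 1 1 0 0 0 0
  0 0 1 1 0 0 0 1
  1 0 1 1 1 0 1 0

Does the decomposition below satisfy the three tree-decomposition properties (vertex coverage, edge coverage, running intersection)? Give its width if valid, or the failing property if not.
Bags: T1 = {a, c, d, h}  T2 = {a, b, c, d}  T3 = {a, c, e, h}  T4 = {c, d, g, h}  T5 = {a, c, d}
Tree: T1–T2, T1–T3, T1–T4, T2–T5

No — vertex f appears in no bag.

A tree decomposition must satisfy three properties: every vertex lies in some bag; for every edge, both endpoints lie together in some bag; and for every vertex, the bags containing it form a connected subtree. Here vertex f appears in no bag, so the decomposition is invalid.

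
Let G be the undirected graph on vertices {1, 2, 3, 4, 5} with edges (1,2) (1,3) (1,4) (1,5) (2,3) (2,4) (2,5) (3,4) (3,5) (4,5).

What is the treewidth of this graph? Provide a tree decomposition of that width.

A single bag containing all 5 vertices is trivially a valid decomposition of width 4. For the lower bound, the 5 vertices {1, 2, 3, 4, 5} are pairwise adjacent, and any tree decomposition puts a clique entirely inside one bag — forcing width ≥ 4. Hence tw(G) = 4 exactly.

Treewidth 4.
One optimal decomposition is:
Bags: B1 = {1, 2, 3, 4, 5}
Tree: (single bag)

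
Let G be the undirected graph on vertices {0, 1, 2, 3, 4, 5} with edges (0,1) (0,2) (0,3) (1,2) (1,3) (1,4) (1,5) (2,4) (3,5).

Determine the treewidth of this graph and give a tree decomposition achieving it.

Treewidth 2.
One optimal decomposition is:
Bags: B1 = {1, 3, 5}  B2 = {0, 1, 3}  B3 = {0, 1, 2}  B4 = {1, 2, 4}
Tree: B1–B2, B2–B3, B3–B4

Each bag holds 3 vertices, so the decomposition has width 2, which upper-bounds the treewidth. On the other hand G contains the 3-clique {0, 1, 2}. A clique must lie in a single bag of any decomposition, so no decomposition can have width below 2. Hence tw(G) = 2 exactly.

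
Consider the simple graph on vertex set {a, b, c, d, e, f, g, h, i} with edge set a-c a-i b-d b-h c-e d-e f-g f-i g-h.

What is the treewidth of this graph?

A width-2 tree decomposition is:
Bags: B1 = {f, g, h}  B2 = {f, h, i}  B3 = {a, h, i}  B4 = {a, c, h}  B5 = {c, e, h}  B6 = {d, e, h}  B7 = {b, d, h}
Tree: B1–B2, B2–B3, B3–B4, B4–B5, B5–B6, B6–B7
The largest bag has 3 vertices, giving width 2; this decomposition certifies tw(G) ≤ 2. The edges h–g–f–i–a–c–e–d–b–h form a cycle, so G is not a tree and its treewidth is at least 2. The upper and lower bounds meet at 2, so that is the treewidth.

2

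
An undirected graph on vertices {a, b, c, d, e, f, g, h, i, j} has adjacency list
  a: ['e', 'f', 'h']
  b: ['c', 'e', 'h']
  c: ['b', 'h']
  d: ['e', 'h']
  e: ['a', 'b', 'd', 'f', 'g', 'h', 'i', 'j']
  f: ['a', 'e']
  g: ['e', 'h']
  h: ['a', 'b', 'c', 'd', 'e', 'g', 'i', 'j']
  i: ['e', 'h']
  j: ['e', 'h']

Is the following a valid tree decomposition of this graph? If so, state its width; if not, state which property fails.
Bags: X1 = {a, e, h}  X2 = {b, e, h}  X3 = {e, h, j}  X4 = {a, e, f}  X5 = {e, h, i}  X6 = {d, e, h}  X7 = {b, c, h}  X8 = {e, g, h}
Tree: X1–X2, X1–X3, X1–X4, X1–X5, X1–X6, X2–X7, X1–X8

Yes; width 2.

Checking the three conditions: (i) the bags cover all of {a, b, c, d, e, f, g, h, i, j}; (ii) for each edge, some bag contains both endpoints; (iii) the bags containing any fixed vertex form a subtree. All hold, so the decomposition is valid with width 3 − 1 = 2.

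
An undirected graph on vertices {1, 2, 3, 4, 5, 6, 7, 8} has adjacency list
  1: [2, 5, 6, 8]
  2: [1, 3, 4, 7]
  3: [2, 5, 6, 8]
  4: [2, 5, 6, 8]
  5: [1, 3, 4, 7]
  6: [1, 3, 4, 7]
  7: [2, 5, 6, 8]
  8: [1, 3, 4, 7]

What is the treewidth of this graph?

4

A width-4 tree decomposition is:
Bags: B1 = {1, 3, 4, 7, 8}  B2 = {1, 3, 4, 6, 7}  B3 = {1, 3, 4, 5, 7}  B4 = {1, 2, 3, 4, 7}
Tree: B1–B2, B2–B3, B3–B4
Each bag holds 5 vertices, so the decomposition has width 4, which upper-bounds the treewidth. For the lower bound: the 5 vertex sets {1,8}, {3,6}, {4,5}, {7}, {2} are disjoint, each induces a connected subgraph, and every pair is joined by at least one edge of G. Contracting each set to a single vertex therefore yields K_{5} as a minor, and since treewidth is minor-monotone, tw(G) ≥ tw(K_{5}) = 4. Hence tw(G) = 4 exactly.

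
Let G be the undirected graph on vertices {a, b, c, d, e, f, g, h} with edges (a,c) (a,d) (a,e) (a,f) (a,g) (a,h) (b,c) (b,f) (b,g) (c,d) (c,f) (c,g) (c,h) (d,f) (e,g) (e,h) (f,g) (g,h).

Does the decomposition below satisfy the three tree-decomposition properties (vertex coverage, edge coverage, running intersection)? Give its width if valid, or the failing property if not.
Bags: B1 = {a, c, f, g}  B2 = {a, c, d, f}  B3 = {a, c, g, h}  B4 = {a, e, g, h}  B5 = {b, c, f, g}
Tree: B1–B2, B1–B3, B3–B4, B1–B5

Yes; width 3.

Vertex coverage: the bags together contain {a, b, c, d, e, f, g, h}, the full vertex set. Edge coverage: each edge of G has both endpoints in at least one bag. Running intersection: for every vertex, the bags containing it form a connected subtree. All three properties hold, so this is a valid tree decomposition of width max|bag| − 1 = 3, and hence tw(G) ≤ 3.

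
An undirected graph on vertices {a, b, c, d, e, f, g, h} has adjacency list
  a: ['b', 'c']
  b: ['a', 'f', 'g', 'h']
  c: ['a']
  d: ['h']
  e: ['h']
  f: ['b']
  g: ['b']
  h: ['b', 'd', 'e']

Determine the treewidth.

A width-1 tree decomposition is:
Bags: B1 = {b, h}  B2 = {a, b}  B3 = {a, c}  B4 = {b, g}  B5 = {d, h}  B6 = {e, h}  B7 = {b, f}
Tree: B1–B2, B2–B3, B1–B4, B1–B5, B1–B6, B2–B7
Each bag holds 2 vertices, so the decomposition has width 1, which upper-bounds the treewidth. Since G has at least one edge (e.g. b–h), it is not an edgeless graph, so tw(G) ≥ 1. Therefore the treewidth is 1.

1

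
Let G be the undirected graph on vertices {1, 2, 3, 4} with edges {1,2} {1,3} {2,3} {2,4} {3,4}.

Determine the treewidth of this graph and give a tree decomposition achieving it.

Each bag holds 3 vertices, so the decomposition has width 2, which upper-bounds the treewidth. Conversely, {1, 2, 3} is a clique of size 3, and the vertices of any clique must share a bag in every tree decomposition; so some bag has ≥ 3 vertices and tw(G) ≥ 2. Hence tw(G) = 2 exactly.

Treewidth 2.
Bags: B1 = {1, 2, 3}  B2 = {2, 3, 4}
Tree: B1–B2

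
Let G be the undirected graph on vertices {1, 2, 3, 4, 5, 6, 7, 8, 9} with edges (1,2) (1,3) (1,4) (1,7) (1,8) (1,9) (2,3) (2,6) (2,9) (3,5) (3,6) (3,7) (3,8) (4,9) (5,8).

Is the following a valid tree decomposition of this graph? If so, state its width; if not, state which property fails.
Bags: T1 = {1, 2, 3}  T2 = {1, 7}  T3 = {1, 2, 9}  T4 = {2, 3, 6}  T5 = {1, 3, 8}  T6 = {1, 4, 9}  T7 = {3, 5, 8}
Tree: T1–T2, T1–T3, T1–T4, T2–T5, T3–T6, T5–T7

No — edge (3,7) lies in no bag.

A tree decomposition must satisfy three properties: every vertex lies in some bag; for every edge, both endpoints lie together in some bag; and for every vertex, the bags containing it form a connected subtree. Here edge (3,7) lies in no bag, so the decomposition is invalid.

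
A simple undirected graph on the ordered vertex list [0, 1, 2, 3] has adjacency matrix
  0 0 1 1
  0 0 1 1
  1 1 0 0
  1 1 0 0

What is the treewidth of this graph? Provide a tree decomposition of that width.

The largest bag has 3 vertices, giving width 2; this decomposition certifies tw(G) ≤ 2. Since 3–0–2–1–3 is a cycle in G, G is not acyclic. Forests are exactly the graphs of treewidth ≤ 1, so tw(G) ≥ 2. Therefore the treewidth is 2.

Treewidth 2.
One optimal decomposition is:
Bags: B1 = {0, 2, 3}  B2 = {1, 2, 3}
Tree: B1–B2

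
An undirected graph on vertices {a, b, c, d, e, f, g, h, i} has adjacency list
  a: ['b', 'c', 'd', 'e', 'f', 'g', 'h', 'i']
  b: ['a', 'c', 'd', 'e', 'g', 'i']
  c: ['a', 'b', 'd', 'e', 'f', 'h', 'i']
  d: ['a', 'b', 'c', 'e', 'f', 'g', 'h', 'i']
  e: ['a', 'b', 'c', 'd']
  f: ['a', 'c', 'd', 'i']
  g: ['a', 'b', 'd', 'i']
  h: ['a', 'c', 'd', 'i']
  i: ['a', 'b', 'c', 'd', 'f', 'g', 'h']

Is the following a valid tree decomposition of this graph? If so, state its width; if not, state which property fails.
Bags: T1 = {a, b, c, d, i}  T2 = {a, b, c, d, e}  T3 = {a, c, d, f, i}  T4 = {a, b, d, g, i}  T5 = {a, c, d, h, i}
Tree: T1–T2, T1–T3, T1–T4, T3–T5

Checking the three conditions: (i) the bags cover all of {a, b, c, d, e, f, g, h, i}; (ii) for each edge, some bag contains both endpoints; (iii) the bags containing any fixed vertex form a subtree. All hold, so the decomposition is valid with width 5 − 1 = 4.

Yes; width 4.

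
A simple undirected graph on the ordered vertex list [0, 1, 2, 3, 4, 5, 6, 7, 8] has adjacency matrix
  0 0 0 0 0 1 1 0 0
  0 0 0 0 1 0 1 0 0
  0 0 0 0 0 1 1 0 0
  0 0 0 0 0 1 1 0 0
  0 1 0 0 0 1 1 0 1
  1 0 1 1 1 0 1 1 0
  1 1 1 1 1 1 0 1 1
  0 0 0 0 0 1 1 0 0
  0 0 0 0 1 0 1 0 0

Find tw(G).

A width-2 tree decomposition is:
Bags: B1 = {4, 5, 6}  B2 = {2, 5, 6}  B3 = {4, 6, 8}  B4 = {5, 6, 7}  B5 = {1, 4, 6}  B6 = {3, 5, 6}  B7 = {0, 5, 6}
Tree: B1–B2, B1–B3, B1–B4, B1–B5, B4–B6, B1–B7
The largest bag has 3 vertices, giving width 2; this decomposition certifies tw(G) ≤ 2. Conversely, {4, 6, 8} is a clique of size 3, and the vertices of any clique must share a bag in every tree decomposition; so some bag has ≥ 3 vertices and tw(G) ≥ 2. The upper and lower bounds meet at 2, so that is the treewidth.

2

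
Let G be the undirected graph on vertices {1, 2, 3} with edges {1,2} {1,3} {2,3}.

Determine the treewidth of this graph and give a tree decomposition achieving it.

With just one bag of size 3, the width is 3 − 1 = 2, so tw(G) ≤ 2. For the lower bound, the 3 vertices {1, 2, 3} are pairwise adjacent, and any tree decomposition puts a clique entirely inside one bag — forcing width ≥ 2. Therefore the treewidth is 2.

Treewidth 2.
One optimal decomposition is:
Bags: B1 = {1, 2, 3}
Tree: (single bag)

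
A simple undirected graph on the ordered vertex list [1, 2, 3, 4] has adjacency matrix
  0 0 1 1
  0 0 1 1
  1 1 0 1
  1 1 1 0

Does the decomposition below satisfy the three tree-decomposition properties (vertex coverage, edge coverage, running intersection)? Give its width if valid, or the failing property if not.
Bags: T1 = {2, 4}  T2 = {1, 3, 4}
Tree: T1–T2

No — edge (3,2) lies in no bag.

A tree decomposition must satisfy three properties: every vertex lies in some bag; for every edge, both endpoints lie together in some bag; and for every vertex, the bags containing it form a connected subtree. Here edge (3,2) lies in no bag, so the decomposition is invalid.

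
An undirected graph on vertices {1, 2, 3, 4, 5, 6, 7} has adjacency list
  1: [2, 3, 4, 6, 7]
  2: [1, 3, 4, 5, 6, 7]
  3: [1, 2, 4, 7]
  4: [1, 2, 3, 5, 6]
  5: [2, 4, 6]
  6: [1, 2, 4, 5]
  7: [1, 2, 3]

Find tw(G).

3

A width-3 tree decomposition is:
Bags: B1 = {1, 2, 3, 4}  B2 = {1, 2, 3, 7}  B3 = {1, 2, 4, 6}  B4 = {2, 4, 5, 6}
Tree: B1–B2, B1–B3, B3–B4
Every bag has size at most 4, so the width is 4 − 1 = 3 and tw(G) ≤ 3. For the lower bound, the 4 vertices {1, 2, 3, 4} are pairwise adjacent, and any tree decomposition puts a clique entirely inside one bag — forcing width ≥ 3. Hence tw(G) = 3 exactly.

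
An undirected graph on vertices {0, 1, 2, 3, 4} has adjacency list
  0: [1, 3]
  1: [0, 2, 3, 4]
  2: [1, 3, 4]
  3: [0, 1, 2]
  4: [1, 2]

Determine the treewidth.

2

A width-2 tree decomposition is:
Bags: B1 = {0, 1, 3}  B2 = {1, 2, 3}  B3 = {1, 2, 4}
Tree: B1–B2, B2–B3
The largest bag has 3 vertices, giving width 2; this decomposition certifies tw(G) ≤ 2. For the lower bound, the 3 vertices {0, 1, 3} are pairwise adjacent, and any tree decomposition puts a clique entirely inside one bag — forcing width ≥ 2. The upper and lower bounds meet at 2, so that is the treewidth.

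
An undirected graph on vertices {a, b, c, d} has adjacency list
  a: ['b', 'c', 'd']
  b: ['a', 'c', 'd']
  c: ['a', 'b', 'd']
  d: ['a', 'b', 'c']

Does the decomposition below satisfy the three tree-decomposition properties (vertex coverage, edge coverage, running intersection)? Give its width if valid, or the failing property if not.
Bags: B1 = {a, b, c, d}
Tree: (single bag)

Every vertex of G appears in some bag (union = {a, b, c, d}); every edge is covered by a bag; and for each vertex v the set of bags containing v is connected in the bag tree. The decomposition is therefore valid. The largest bag has 4 vertices, so the width is 3.

Yes; width 3.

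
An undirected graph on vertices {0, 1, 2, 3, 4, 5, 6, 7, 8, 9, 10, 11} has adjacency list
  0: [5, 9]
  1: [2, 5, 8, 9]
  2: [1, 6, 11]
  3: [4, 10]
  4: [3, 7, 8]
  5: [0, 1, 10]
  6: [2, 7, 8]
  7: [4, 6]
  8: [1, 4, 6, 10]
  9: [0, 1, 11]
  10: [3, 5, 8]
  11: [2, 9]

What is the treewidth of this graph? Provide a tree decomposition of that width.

Treewidth 3.
One optimal decomposition is:
Bags: B1 = {0, 2, 9, 11}  B2 = {0, 1, 2, 9}  B3 = {0, 1, 2, 5}  B4 = {1, 2, 5, 6}  B5 = {1, 5, 6, 8}  B6 = {5, 6, 8, 10}  B7 = {6, 7, 8, 10}  B8 = {4, 7, 8, 10}  B9 = {3, 4, 7, 10}
Tree: B1–B2, B2–B3, B3–B4, B4–B5, B5–B6, B6–B7, B7–B8, B8–B9

Every bag has size at most 4, so the width is 4 − 1 = 3 and tw(G) ≤ 3. For the lower bound: the 4 vertex sets {0,9,11}, {2}, {1}, {5,6,8,10} are disjoint, each induces a connected subgraph, and every pair is joined by at least one edge of G. Contracting each set to a single vertex therefore yields K_{4} as a minor, and since treewidth is minor-monotone, tw(G) ≥ tw(K_{4}) = 3. Combining the bounds, tw(G) = 3.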